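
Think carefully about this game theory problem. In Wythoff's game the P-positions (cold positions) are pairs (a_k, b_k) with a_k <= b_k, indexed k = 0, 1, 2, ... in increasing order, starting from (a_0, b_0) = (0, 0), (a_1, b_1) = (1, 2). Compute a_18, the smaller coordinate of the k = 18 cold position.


By Wythoff's theorem, a_k = floor(k * phi) and b_k = floor(k * phi^2) = a_k + k, where phi = (1 + sqrt(5))/2 is the golden ratio.
phi = (1 + sqrt(5))/2 = 1.618034
k = 18
k * phi = 18 * 1.618034 = 29.124612
a_18 = floor(k * phi) = 29

29


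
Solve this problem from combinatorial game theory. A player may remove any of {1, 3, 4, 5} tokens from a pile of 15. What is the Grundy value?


The subtraction set is S = {1, 3, 4, 5}.
G(k) = mex{ G(k - s) : s in S, s <= k }. We compute iteratively: G(0) = 0.
G(1) = mex({0}) = 1
G(2) = mex({1}) = 0
G(3) = mex({0}) = 1
G(4) = mex({0, 1}) = 2
G(5) = mex({0, 1, 2}) = 3
G(6) = mex({0, 1, 3}) = 2
G(7) = mex({0, 1, 2}) = 3
G(8) = mex({1, 2, 3}) = 0
G(9) = mex({0, 2, 3}) = 1
G(10) = mex({1, 2, 3}) = 0
G(11) = mex({0, 2, 3}) = 1
G(12) = mex({0, 1, 3}) = 2
Observe that G(8)..G(12) = 0, 1, 0, 1, 2 repeats G(0)..G(4) = 0, 1, 0, 1, 2.
For k >= max(S) = 5, G(k) is determined by the previous 5 values G(k-5)..G(k-1); a window of 5 consecutive values has recurred shifted by 8, so by induction G(k + 8) = G(k) for all k >= 0: the sequence is periodic from the start with period 8.
One period: G(0..7) = 0, 1, 0, 1, 2, 3, 2, 3.
15 mod 8 = 7, so G(15) = G(7) = 3.

3


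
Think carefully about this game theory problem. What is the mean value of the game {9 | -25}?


Game = {9 | -25}, a switch {a | b} with numbers a > b.
Its thermograph has left wall a - t and right wall b + t, which meet at t = (a - b)/2, where both equal (a + b)/2. So the mast (mean value) is at (a + b)/2.
Mean = (9 + (-25))/2 = -16/2 = -8

-8


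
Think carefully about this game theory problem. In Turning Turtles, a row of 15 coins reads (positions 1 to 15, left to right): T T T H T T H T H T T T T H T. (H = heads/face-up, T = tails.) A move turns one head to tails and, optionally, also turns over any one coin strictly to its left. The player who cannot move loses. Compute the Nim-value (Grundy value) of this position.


Coins: T T T H T T H T H T T T T H T
Key fact: a single head at position k behaves exactly like a Nim heap of size k (turning it to T and optionally flipping a coin at j < k corresponds to moving the heap from k to j, or to 0), and heads combine as a disjunctive sum (two heads at the same place would cancel, matching j XOR j = 0). So the Nim-value is the XOR of the 1-indexed positions of the heads.
Face-up positions (1-indexed): [4, 7, 9, 14]
XOR 0 with 4: 0 XOR 4 = 4
XOR 4 with 7: 4 XOR 7 = 3
XOR 3 with 9: 3 XOR 9 = 10
XOR 10 with 14: 10 XOR 14 = 4
Nim-value = 4

4


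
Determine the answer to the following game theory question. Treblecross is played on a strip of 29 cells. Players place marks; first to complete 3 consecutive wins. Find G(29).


Treblecross: place X on empty cells; 3-in-a-row wins.
Playing within two cells of an existing X lets the opponent win at once, so sensible play treats the cells i-2..i+2 around each X as dead. The player left with no safe cell loses, so this is a normal-play take-away game on strips of safe cells.
Placing X at cell i (0-indexed) of a strip of k safe cells leaves independent strips of sizes max(0, i-2) and max(0, k-i-3). Hence G(k) = mex{ G(max(0,i-2)) XOR G(max(0,k-i-3)) : 0 <= i < k }, with G(0) = 0.
G(1): splits (0,0):0^0=0 -> mex({0}) = 1
G(2): splits (0,0):0^0=0 -> mex({0}) = 1
G(3): splits (0,0):0^0=0 -> mex({0}) = 1
G(4): splits (0,1):0^1=1 (0,0):0^0=0 -> mex({0, 1}) = 2
G(5): splits (0,2):0^1=1 (0,1):0^1=1 (0,0):0^0=0 -> mex({0, 1}) = 2
G(6) = mex({1}) = 0
G(7) = mex({0, 1, 2}) = 3
G(8) = mex({0, 1, 2}) = 3
G(9) = mex({0, 2}) = 1
G(10) = mex({0, 2, 3}) = 1
G(11) = mex({0, 3}) = 1
G(12) = mex({1, 3}) = 0
G(13) = mex({0, 1, 2, 3}) = 4
G(14) = mex({0, 1, 2}) = 3
G(15) = mex({0, 1, 2}) = 3
G(16) = mex({0, 1, 2, 4}) = 3
G(17) = mex({0, 1, 3, 4}) = 2
G(18) = mex({0, 1, 3, 4}) = 2
G(19) = mex({0, 1, 3, 5}) = 2
G(20) = mex({0, 1, 2, 3, 5}) = 4
G(21) = mex({0, 1, 2, 3, 5}) = 4
G(22) = mex({1, 2, 6}) = 0
G(23) = mex({0, 1, 2, 3, 4, 6}) = 5
G(24) = mex({0, 1, 2, 3, 4}) = 5
G(25) = mex({0, 1, 3, 4, 7}) = 2
G(26) = mex({0, 1, 3, 4, 5, 7}) = 2
G(27) = mex({0, 1, 3, 5}) = 2
G(28) = mex({0, 1, 2, 5}) = 3
G(29) = mex({0, 1, 2, 4, 5, 6}) = 3
Therefore G(29) = 3.

3


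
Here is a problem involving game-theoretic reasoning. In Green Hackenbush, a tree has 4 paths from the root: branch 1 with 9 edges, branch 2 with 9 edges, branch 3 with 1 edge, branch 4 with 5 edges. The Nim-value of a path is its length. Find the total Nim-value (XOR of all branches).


The tree has 4 branches from the ground vertex.
In Green Hackenbush, the Nim-value of a simple path of length k is k.
Branch 1: length 9, Nim-value = 9
Branch 2: length 9, Nim-value = 9
Branch 3: length 1, Nim-value = 1
Branch 4: length 5, Nim-value = 5
Total Nim-value = XOR of all branch values:
0 XOR 9 = 9
9 XOR 9 = 0
0 XOR 1 = 1
1 XOR 5 = 4
Nim-value of the tree = 4

4


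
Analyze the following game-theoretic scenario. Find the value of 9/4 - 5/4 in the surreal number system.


x = 9/4, y = 5/4
Converting to common denominator: 4
x = 9/4, y = 5/4
x - y = 9/4 - 5/4 = 1

1


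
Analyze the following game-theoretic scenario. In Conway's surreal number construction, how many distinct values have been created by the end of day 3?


Day 0: {|} = 0 is born. Count = 1.
Day n: the number of surreal numbers born by day n is 2^(n+1) - 1.
By day 0: 2^1 - 1 = 1
By day 1: 2^2 - 1 = 3
By day 2: 2^3 - 1 = 7
By day 3: 2^4 - 1 = 15
By day 3: 15 surreal numbers.

15


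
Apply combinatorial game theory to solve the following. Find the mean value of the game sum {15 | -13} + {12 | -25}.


G1 = {15 | -13}, G2 = {12 | -25}
Each is a switch {a | b} with numbers a > b; its mean value is (a + b)/2, and mean value is additive over game sums: m(G1 + G2) = m(G1) + m(G2).
Mean of G1 = (15 + (-13))/2 = 2/2 = 1
Mean of G2 = (12 + (-25))/2 = -13/2 = -13/2
Mean of G1 + G2 = 1 + -13/2 = -11/2

-11/2


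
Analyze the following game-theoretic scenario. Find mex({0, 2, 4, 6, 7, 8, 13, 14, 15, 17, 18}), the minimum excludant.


Set = {0, 2, 4, 6, 7, 8, 13, 14, 15, 17, 18}
0 is in the set.
1 is NOT in the set. This is the mex.
mex = 1

1


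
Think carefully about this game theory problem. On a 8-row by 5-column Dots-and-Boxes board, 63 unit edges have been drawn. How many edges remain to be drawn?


Grid: 8 x 5 boxes, i.e. 9 rows and 6 columns of dots.
Horizontal edges: (rows + 1) * cols = 9 * 5 = 45
Vertical edges: rows * (cols + 1) = 8 * 6 = 48
Total edges: 45 + 48 = 93
Edges drawn: 63
Remaining: 93 - 63 = 30

30


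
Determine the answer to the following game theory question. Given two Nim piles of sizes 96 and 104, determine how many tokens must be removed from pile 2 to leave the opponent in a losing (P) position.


Piles: 96 and 104
Current XOR: 96 XOR 104 = 8 (non-zero, so this is an N-position).
To make the XOR zero, we need to find a move that balances the piles.
For pile 2 (size 104): target = 104 XOR 8 = 96
We reduce pile 2 from 104 to 96.
Tokens removed: 104 - 96 = 8
Verification: 96 XOR 96 = 0

8


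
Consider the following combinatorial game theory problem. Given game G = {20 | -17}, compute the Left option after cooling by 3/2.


Original game: {20 | -17} (a switch {a | b} with a > b).
Cooling by t (for t below the temperature (a - b)/2 = 37/2) taxes each move by t: {a | b} cooled by t is {a - t | b + t}.
Cooling amount: t = 3/2
Cooled Left option: 20 - 3/2 = 37/2
Cooled Right option: -17 + 3/2 = -31/2
Cooled game: {37/2 | -31/2}
Left option = 37/2

37/2


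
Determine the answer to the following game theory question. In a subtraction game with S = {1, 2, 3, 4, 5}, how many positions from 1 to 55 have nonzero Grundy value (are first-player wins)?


Subtraction set S = {1, 2, 3, 4, 5}, so G(n) = n mod 6.
G(n) = 0 when n is a multiple of 6.
Multiples of 6 in [1, 55]: 9
N-positions (nonzero Grundy) = 55 - 9 = 46

46


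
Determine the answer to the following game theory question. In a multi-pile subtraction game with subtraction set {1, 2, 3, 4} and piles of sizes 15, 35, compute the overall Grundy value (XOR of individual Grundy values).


Subtraction set: {1, 2, 3, 4}
For this subtraction set, G(n) = n mod 5 (period = max + 1 = 5).
Pile 1 (size 15): G(15) = 15 mod 5 = 0
Pile 2 (size 35): G(35) = 35 mod 5 = 0
Total Grundy value = XOR of all: 0 XOR 0 = 0

0


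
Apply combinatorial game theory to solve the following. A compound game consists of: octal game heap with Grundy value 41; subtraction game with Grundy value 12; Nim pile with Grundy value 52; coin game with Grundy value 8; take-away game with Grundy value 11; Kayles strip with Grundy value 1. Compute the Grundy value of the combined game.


By the Sprague-Grundy theorem, the Grundy value of a sum of games is the XOR of individual Grundy values.
octal game heap: Grundy value = 41. Running XOR: 0 XOR 41 = 41
subtraction game: Grundy value = 12. Running XOR: 41 XOR 12 = 37
Nim pile: Grundy value = 52. Running XOR: 37 XOR 52 = 17
coin game: Grundy value = 8. Running XOR: 17 XOR 8 = 25
take-away game: Grundy value = 11. Running XOR: 25 XOR 11 = 18
Kayles strip: Grundy value = 1. Running XOR: 18 XOR 1 = 19
The combined Grundy value is 19.

19


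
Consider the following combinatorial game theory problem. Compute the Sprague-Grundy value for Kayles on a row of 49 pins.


Kayles: a move removes 1 or 2 adjacent pins from a contiguous row.
Removing pins from a row of k leaves two independent rows (a, b) with a + b = k - 1 (one pin) or a + b = k - 2 (two pins); an end removal gives a = 0.
By Sprague-Grundy, G(k) = mex{ G(a) XOR G(b) } over all these splits. G(0) = 0.
G(1): splits (0,0):0^0=0 -> mex({0}) = 1
G(2): splits (0,1):0^1=1 (0,0):0^0=0 -> mex({0, 1}) = 2
G(3): splits (0,2):0^2=2 (1,1):1^1=0 (0,1):0^1=1 -> mex({0, 1, 2}) = 3
G(4): splits (0,3):0^3=3 (1,2):1^2=3 (0,2):0^2=2 (1,1):1^1=0 -> mex({0, 2, 3}) = 1
G(5): splits (0,4):0^1=1 (1,3):1^3=2 (2,2):2^2=0 (0,3):0^3=3 (1,2):1^2=3 -> mex({0, 1, 2, 3}) = 4
G(6) = mex({0, 1, 2, 4}) = 3
G(7) = mex({0, 1, 3, 4, 5}) = 2
G(8) = mex({0, 2, 3, 5, 6}) = 1
G(9) = mex({0, 1, 2, 3, 6, 7}) = 4
G(10) = mex({0, 1, 3, 4, 5, 7}) = 2
G(11) = mex({0, 1, 2, 3, 4, 5}) = 6
G(12) = mex({0, 1, 2, 3, 5, 6, 7}) = 4
G(13) = mex({0, 2, 3, 4, 6, 7}) = 1
G(14) = mex({0, 1, 4, 5, 6, 7}) = 2
G(15) = mex({0, 1, 2, 3, 4, 5, 6}) = 7
G(16) = mex({0, 2, 3, 5, 6, 7}) = 1
G(17) = mex({0, 1, 2, 3, 5, 6, 7}) = 4
G(18) = mex({0, 1, 2, 4, 5, 6}) = 3
G(19) = mex({0, 1, 3, 4, 5, 7}) = 2
G(20) = mex({0, 2, 3, 4, 5, 6, 7}) = 1
G(21) = mex({0, 1, 2, 3, 5, 6, 7}) = 4
G(22) = mex({0, 1, 2, 3, 4, 5, 7}) = 6
G(23) = mex({0, 1, 2, 3, 4, 5, 6}) = 7
G(24) = mex({0, 1, 2, 3, 5, 6, 7}) = 4
G(25) = mex({0, 2, 3, 4, 6, 7}) = 1
G(26) = mex({0, 1, 3, 4, 5, 6, 7}) = 2
G(27) = mex({0, 1, 2, 3, 4, 5, 6, 7}) = 8
G(28) = mex({0, 1, 2, 3, 4, 6, 7, 8}) = 5
G(29) = mex({0, 1, 2, 3, 5, 6, 7, 8, 9}) = 4
G(30) = mex({0, 1, 2, 3, 4, 5, 6, 9, 10}) = 7
G(31) = mex({0, 1, 3, 4, 5, 7, 10, 11}) = 2
G(32) = mex({0, 2, 3, 4, 5, 6, 7, 9, 11}) = 1
G(33) = mex({0, 1, 2, 3, 4, 5, 6, 7, 9, 12}) = 8
G(34) = mex({0, 1, 2, 3, 4, 5, 7, 8, 11, 12}) = 6
G(35) = mex({0, 1, 2, 3, 4, 5, 6, 8, 9, 10, 11}) = 7
G(36) = mex({0, 1, 2, 3, 5, 6, 7, 9, 10}) = 4
G(37) = mex({0, 2, 3, 4, 6, 7, 9, 10, 11, 12}) = 1
G(38) = mex({0, 1, 3, 4, 5, 6, 7, 9, 10, 11, 12}) = 2
G(39) = mex({0, 1, 2, 4, 5, 6, 7, 9, 10, 12, 14}) = 3
G(40) = mex({0, 2, 3, 4, 6, 7, 11, 12, 14}) = 1
G(41) = mex({0, 1, 2, 3, 5, 6, 7, 9, 10, 11, 12}) = 4
G(42) = mex({0, 1, 2, 3, 4, 5, 6, 9, 10}) = 7
G(43) = mex({0, 1, 3, 4, 5, 7, 9, 10, 12, 15}) = 2
G(44) = mex({0, 2, 3, 4, 5, 6, 7, 9, 10, 12, 15}) = 1
G(45) = mex({0, 1, 2, 3, 4, 5, 6, 7, 9, 10, 12, 14}) = 8
G(46) = mex({0, 1, 3, 4, 5, 7, 8, 11, 12, 14}) = 2
G(47) = mex({0, 1, 2, 3, 4, 5, 6, 8, 9, 10, 11, 12}) = 7
G(48) = mex({0, 1, 2, 3, 5, 6, 7, 9, 10}) = 4
G(49) = mex({0, 2, 3, 4, 6, 7, 9, 10, 11, 12, 15}) = 1
Therefore G(49) = 1.

1


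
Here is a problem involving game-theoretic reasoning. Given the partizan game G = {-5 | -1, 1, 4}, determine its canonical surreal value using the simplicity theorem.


Left options: {-5}, max = -5
Right options: {-1, 1, 4}, min = -1
All options are numbers and max(Left) < min(Right), so by the simplicity theorem the value is the simplest (earliest-born) number strictly between -5 and -1.
Integers -4 through -2 all lie strictly between -5 and -1.
Among integers, the simplest (lowest birthday = smallest |n|; 0 is born on day 0, +-n on day n) is -2.
No non-integer in the interval can be simpler: if x is a non-integer in the interval, then floor(x) or ceil(x) also lies in the interval (the interval contains an integer), and both are proper prefixes of x's sign expansion, i.e. born earlier. So the game value is -2.
Game value = -2

-2


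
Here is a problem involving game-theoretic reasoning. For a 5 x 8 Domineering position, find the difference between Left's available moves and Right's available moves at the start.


Board is 5 x 8 (rows x cols).
Left (vertical) placements: (rows-1) * cols = 4 * 8 = 32
Right (horizontal) placements: rows * (cols-1) = 5 * 7 = 35
Advantage = Left - Right = 32 - 35 = -3

-3


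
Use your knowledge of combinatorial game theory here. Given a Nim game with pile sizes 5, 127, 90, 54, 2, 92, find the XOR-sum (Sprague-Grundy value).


We need the XOR (exclusive or) of all pile sizes.
After XOR-ing pile 1 (size 5): 0 XOR 5 = 5
After XOR-ing pile 2 (size 127): 5 XOR 127 = 122
After XOR-ing pile 3 (size 90): 122 XOR 90 = 32
After XOR-ing pile 4 (size 54): 32 XOR 54 = 22
After XOR-ing pile 5 (size 2): 22 XOR 2 = 20
After XOR-ing pile 6 (size 92): 20 XOR 92 = 72
The Nim-value of this position is 72.

72


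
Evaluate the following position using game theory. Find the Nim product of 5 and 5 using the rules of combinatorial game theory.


Nim multiplication is bilinear over XOR: (u XOR v) * w = (u*w) XOR (v*w).
So we split each operand into its bit components and XOR the pairwise Nim products.
5 = 1 + 4 (as XOR of powers of 2).
5 = 1 + 4 (as XOR of powers of 2).
Using the standard Nim-product table on single bits:
  2*2 = 3,   2*4 = 8,   2*8 = 12,
  4*4 = 6,   4*8 = 11,  8*8 = 13,
and  1*x = x (identity), k*l = l*k (commutative).
Pairwise Nim products:
  1 * 1 = 1
  1 * 4 = 4
  4 * 1 = 4
  4 * 4 = 6
XOR them: 1 XOR 4 XOR 4 XOR 6 = 7.
Result: 5 * 5 = 7 (in Nim).

7


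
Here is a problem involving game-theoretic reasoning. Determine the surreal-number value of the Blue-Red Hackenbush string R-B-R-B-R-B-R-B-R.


Edges (from ground): R-B-R-B-R-B-R-B-R
By Berlekamp's sign-expansion rule, a Blue-Red Hackenbush stalk has the value of the surreal number whose sign sequence is the edge sequence with B -> + and R -> -.
Sign sequence: -+-+-+-+-
Trace the sign expansion in the surreal number tree, starting from 0:
Edge 1: R (sign -) -> bounds (-inf, 0), value = -1
Edge 2: B (sign +) -> bounds (-1, 0), value = -1/2
Edge 3: R (sign -) -> bounds (-1, -1/2), value = -3/4
Edge 4: B (sign +) -> bounds (-3/4, -1/2), value = -5/8
Edge 5: R (sign -) -> bounds (-3/4, -5/8), value = -11/16
Edge 6: B (sign +) -> bounds (-11/16, -5/8), value = -21/32
Edge 7: R (sign -) -> bounds (-11/16, -21/32), value = -43/64
Edge 8: B (sign +) -> bounds (-43/64, -21/32), value = -85/128
Edge 9: R (sign -) -> bounds (-43/64, -85/128), value = -171/256
Game value = -171/256

-171/256


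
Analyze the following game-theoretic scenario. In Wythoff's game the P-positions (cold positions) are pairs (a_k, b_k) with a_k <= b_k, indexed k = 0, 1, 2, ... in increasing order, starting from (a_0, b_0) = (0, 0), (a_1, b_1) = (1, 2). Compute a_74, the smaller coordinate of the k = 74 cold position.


By Wythoff's theorem, a_k = floor(k * phi) and b_k = floor(k * phi^2) = a_k + k, where phi = (1 + sqrt(5))/2 is the golden ratio.
phi = (1 + sqrt(5))/2 = 1.618034
k = 74
k * phi = 74 * 1.618034 = 119.734515
a_74 = floor(k * phi) = 119

119


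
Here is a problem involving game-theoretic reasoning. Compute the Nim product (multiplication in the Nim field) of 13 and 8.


Nim multiplication is bilinear over XOR: (u XOR v) * w = (u*w) XOR (v*w).
So we split each operand into its bit components and XOR the pairwise Nim products.
13 = 1 + 4 + 8 (as XOR of powers of 2).
8 = 8 (as XOR of powers of 2).
Using the standard Nim-product table on single bits:
  2*2 = 3,   2*4 = 8,   2*8 = 12,
  4*4 = 6,   4*8 = 11,  8*8 = 13,
and  1*x = x (identity), k*l = l*k (commutative).
Pairwise Nim products:
  1 * 8 = 8
  4 * 8 = 11
  8 * 8 = 13
XOR them: 8 XOR 11 XOR 13 = 14.
Result: 13 * 8 = 14 (in Nim).

14


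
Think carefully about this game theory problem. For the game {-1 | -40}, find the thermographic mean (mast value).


Game = {-1 | -40}, a switch {a | b} with numbers a > b.
Its thermograph has left wall a - t and right wall b + t, which meet at t = (a - b)/2, where both equal (a + b)/2. So the mast (mean value) is at (a + b)/2.
Mean = (-1 + (-40))/2 = -41/2 = -41/2

-41/2


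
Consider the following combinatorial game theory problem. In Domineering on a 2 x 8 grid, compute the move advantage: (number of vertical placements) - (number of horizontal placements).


Board is 2 x 8 (rows x cols).
Left (vertical) placements: (rows-1) * cols = 1 * 8 = 8
Right (horizontal) placements: rows * (cols-1) = 2 * 7 = 14
Advantage = Left - Right = 8 - 14 = -6

-6


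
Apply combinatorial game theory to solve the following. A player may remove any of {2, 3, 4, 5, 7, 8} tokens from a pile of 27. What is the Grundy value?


The subtraction set is S = {2, 3, 4, 5, 7, 8}.
G(k) = mex{ G(k - s) : s in S, s <= k }. We compute iteratively: G(0) = 0.
G(1) = mex({}) = 0
G(2) = mex({0}) = 1
G(3) = mex({0}) = 1
G(4) = mex({0, 1}) = 2
G(5) = mex({0, 1}) = 2
G(6) = mex({0, 1, 2}) = 3
G(7) = mex({0, 1, 2}) = 3
G(8) = mex({0, 1, 2, 3}) = 4
G(9) = mex({0, 1, 2, 3}) = 4
G(10) = mex({1, 2, 3, 4}) = 0
G(11) = mex({1, 2, 3, 4}) = 0
G(12) = mex({0, 2, 3, 4}) = 1
G(13) = mex({0, 2, 3, 4}) = 1
G(14) = mex({0, 1, 3, 4}) = 2
G(15) = mex({0, 1, 3, 4}) = 2
G(16) = mex({0, 1, 2, 4}) = 3
G(17) = mex({0, 1, 2, 4}) = 3
Observe that G(10)..G(17) = 0, 0, 1, 1, 2, 2, 3, 3 repeats G(0)..G(7) = 0, 0, 1, 1, 2, 2, 3, 3.
For k >= max(S) = 8, G(k) is determined by the previous 8 values G(k-8)..G(k-1); a window of 8 consecutive values has recurred shifted by 10, so by induction G(k + 10) = G(k) for all k >= 0: the sequence is periodic from the start with period 10.
One period: G(0..9) = 0, 0, 1, 1, 2, 2, 3, 3, 4, 4.
27 mod 10 = 7, so G(27) = G(7) = 3.

3


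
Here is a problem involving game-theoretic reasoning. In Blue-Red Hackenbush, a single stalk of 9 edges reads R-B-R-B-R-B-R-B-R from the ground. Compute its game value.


Edges (from ground): R-B-R-B-R-B-R-B-R
By Berlekamp's sign-expansion rule, a Blue-Red Hackenbush stalk has the value of the surreal number whose sign sequence is the edge sequence with B -> + and R -> -.
Sign sequence: -+-+-+-+-
Trace the sign expansion in the surreal number tree, starting from 0:
Edge 1: R (sign -) -> bounds (-inf, 0), value = -1
Edge 2: B (sign +) -> bounds (-1, 0), value = -1/2
Edge 3: R (sign -) -> bounds (-1, -1/2), value = -3/4
Edge 4: B (sign +) -> bounds (-3/4, -1/2), value = -5/8
Edge 5: R (sign -) -> bounds (-3/4, -5/8), value = -11/16
Edge 6: B (sign +) -> bounds (-11/16, -5/8), value = -21/32
Edge 7: R (sign -) -> bounds (-11/16, -21/32), value = -43/64
Edge 8: B (sign +) -> bounds (-43/64, -21/32), value = -85/128
Edge 9: R (sign -) -> bounds (-43/64, -85/128), value = -171/256
Game value = -171/256

-171/256


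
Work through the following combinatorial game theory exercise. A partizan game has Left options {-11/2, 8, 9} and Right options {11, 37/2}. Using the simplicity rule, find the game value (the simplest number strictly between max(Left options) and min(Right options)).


Left options: {-11/2, 8, 9}, max = 9
Right options: {11, 37/2}, min = 11
All options are numbers and max(Left) < min(Right), so by the simplicity theorem the value is the simplest (earliest-born) number strictly between 9 and 11.
The only integer strictly between 9 and 11 is 10.
No non-integer in the interval can be simpler: if x is a non-integer in the interval, then floor(x) or ceil(x) also lies in the interval (the interval contains an integer), and both are proper prefixes of x's sign expansion, i.e. born earlier. So the game value is 10.
Game value = 10

10


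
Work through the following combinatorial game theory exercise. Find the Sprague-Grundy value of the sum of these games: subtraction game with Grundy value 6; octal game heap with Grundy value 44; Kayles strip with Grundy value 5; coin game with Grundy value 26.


By the Sprague-Grundy theorem, the Grundy value of a sum of games is the XOR of individual Grundy values.
subtraction game: Grundy value = 6. Running XOR: 0 XOR 6 = 6
octal game heap: Grundy value = 44. Running XOR: 6 XOR 44 = 42
Kayles strip: Grundy value = 5. Running XOR: 42 XOR 5 = 47
coin game: Grundy value = 26. Running XOR: 47 XOR 26 = 53
The combined Grundy value is 53.

53


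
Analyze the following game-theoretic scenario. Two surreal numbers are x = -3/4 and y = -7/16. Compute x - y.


x = -3/4, y = -7/16
Converting to common denominator: 16
x = -12/16, y = -7/16
x - y = -3/4 - -7/16 = -5/16

-5/16


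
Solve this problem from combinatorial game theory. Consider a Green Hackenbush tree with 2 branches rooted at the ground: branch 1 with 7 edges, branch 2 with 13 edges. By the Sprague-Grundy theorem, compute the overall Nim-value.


The tree has 2 branches from the ground vertex.
In Green Hackenbush, the Nim-value of a simple path of length k is k.
Branch 1: length 7, Nim-value = 7
Branch 2: length 13, Nim-value = 13
Total Nim-value = XOR of all branch values:
0 XOR 7 = 7
7 XOR 13 = 10
Nim-value of the tree = 10

10


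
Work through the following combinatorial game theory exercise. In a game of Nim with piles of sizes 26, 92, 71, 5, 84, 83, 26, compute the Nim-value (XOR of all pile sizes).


We need the XOR (exclusive or) of all pile sizes.
After XOR-ing pile 1 (size 26): 0 XOR 26 = 26
After XOR-ing pile 2 (size 92): 26 XOR 92 = 70
After XOR-ing pile 3 (size 71): 70 XOR 71 = 1
After XOR-ing pile 4 (size 5): 1 XOR 5 = 4
After XOR-ing pile 5 (size 84): 4 XOR 84 = 80
After XOR-ing pile 6 (size 83): 80 XOR 83 = 3
After XOR-ing pile 7 (size 26): 3 XOR 26 = 25
The Nim-value of this position is 25.

25


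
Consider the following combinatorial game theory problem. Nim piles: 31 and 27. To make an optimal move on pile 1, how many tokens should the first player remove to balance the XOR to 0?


Piles: 31 and 27
Current XOR: 31 XOR 27 = 4 (non-zero, so this is an N-position).
To make the XOR zero, we need to find a move that balances the piles.
For pile 1 (size 31): target = 31 XOR 4 = 27
We reduce pile 1 from 31 to 27.
Tokens removed: 31 - 27 = 4
Verification: 27 XOR 27 = 0

4


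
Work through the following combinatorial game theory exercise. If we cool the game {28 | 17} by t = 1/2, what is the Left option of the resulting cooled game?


Original game: {28 | 17} (a switch {a | b} with a > b).
Cooling by t (for t below the temperature (a - b)/2 = 11/2) taxes each move by t: {a | b} cooled by t is {a - t | b + t}.
Cooling amount: t = 1/2
Cooled Left option: 28 - 1/2 = 55/2
Cooled Right option: 17 + 1/2 = 35/2
Cooled game: {55/2 | 35/2}
Left option = 55/2

55/2


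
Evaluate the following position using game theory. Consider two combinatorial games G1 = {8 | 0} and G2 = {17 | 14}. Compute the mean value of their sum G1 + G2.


G1 = {8 | 0}, G2 = {17 | 14}
Each is a switch {a | b} with numbers a > b; its mean value is (a + b)/2, and mean value is additive over game sums: m(G1 + G2) = m(G1) + m(G2).
Mean of G1 = (8 + (0))/2 = 8/2 = 4
Mean of G2 = (17 + (14))/2 = 31/2 = 31/2
Mean of G1 + G2 = 4 + 31/2 = 39/2

39/2


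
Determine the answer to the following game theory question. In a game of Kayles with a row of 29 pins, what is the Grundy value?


Kayles: a move removes 1 or 2 adjacent pins from a contiguous row.
Removing pins from a row of k leaves two independent rows (a, b) with a + b = k - 1 (one pin) or a + b = k - 2 (two pins); an end removal gives a = 0.
By Sprague-Grundy, G(k) = mex{ G(a) XOR G(b) } over all these splits. G(0) = 0.
G(1): splits (0,0):0^0=0 -> mex({0}) = 1
G(2): splits (0,1):0^1=1 (0,0):0^0=0 -> mex({0, 1}) = 2
G(3): splits (0,2):0^2=2 (1,1):1^1=0 (0,1):0^1=1 -> mex({0, 1, 2}) = 3
G(4): splits (0,3):0^3=3 (1,2):1^2=3 (0,2):0^2=2 (1,1):1^1=0 -> mex({0, 2, 3}) = 1
G(5): splits (0,4):0^1=1 (1,3):1^3=2 (2,2):2^2=0 (0,3):0^3=3 (1,2):1^2=3 -> mex({0, 1, 2, 3}) = 4
G(6) = mex({0, 1, 2, 4}) = 3
G(7) = mex({0, 1, 3, 4, 5}) = 2
G(8) = mex({0, 2, 3, 5, 6}) = 1
G(9) = mex({0, 1, 2, 3, 6, 7}) = 4
G(10) = mex({0, 1, 3, 4, 5, 7}) = 2
G(11) = mex({0, 1, 2, 3, 4, 5}) = 6
G(12) = mex({0, 1, 2, 3, 5, 6, 7}) = 4
G(13) = mex({0, 2, 3, 4, 6, 7}) = 1
G(14) = mex({0, 1, 4, 5, 6, 7}) = 2
G(15) = mex({0, 1, 2, 3, 4, 5, 6}) = 7
G(16) = mex({0, 2, 3, 5, 6, 7}) = 1
G(17) = mex({0, 1, 2, 3, 5, 6, 7}) = 4
G(18) = mex({0, 1, 2, 4, 5, 6}) = 3
G(19) = mex({0, 1, 3, 4, 5, 7}) = 2
G(20) = mex({0, 2, 3, 4, 5, 6, 7}) = 1
G(21) = mex({0, 1, 2, 3, 5, 6, 7}) = 4
G(22) = mex({0, 1, 2, 3, 4, 5, 7}) = 6
G(23) = mex({0, 1, 2, 3, 4, 5, 6}) = 7
G(24) = mex({0, 1, 2, 3, 5, 6, 7}) = 4
G(25) = mex({0, 2, 3, 4, 6, 7}) = 1
G(26) = mex({0, 1, 3, 4, 5, 6, 7}) = 2
G(27) = mex({0, 1, 2, 3, 4, 5, 6, 7}) = 8
G(28) = mex({0, 1, 2, 3, 4, 6, 7, 8}) = 5
G(29) = mex({0, 1, 2, 3, 5, 6, 7, 8, 9}) = 4
Therefore G(29) = 4.

4


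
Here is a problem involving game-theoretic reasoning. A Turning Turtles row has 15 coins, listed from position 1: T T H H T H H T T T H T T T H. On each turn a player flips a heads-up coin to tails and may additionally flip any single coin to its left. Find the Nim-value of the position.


Coins: T T H H T H H T T T H T T T H
Key fact: a single head at position k behaves exactly like a Nim heap of size k (turning it to T and optionally flipping a coin at j < k corresponds to moving the heap from k to j, or to 0), and heads combine as a disjunctive sum (two heads at the same place would cancel, matching j XOR j = 0). So the Nim-value is the XOR of the 1-indexed positions of the heads.
Face-up positions (1-indexed): [3, 4, 6, 7, 11, 15]
XOR 0 with 3: 0 XOR 3 = 3
XOR 3 with 4: 3 XOR 4 = 7
XOR 7 with 6: 7 XOR 6 = 1
XOR 1 with 7: 1 XOR 7 = 6
XOR 6 with 11: 6 XOR 11 = 13
XOR 13 with 15: 13 XOR 15 = 2
Nim-value = 2

2


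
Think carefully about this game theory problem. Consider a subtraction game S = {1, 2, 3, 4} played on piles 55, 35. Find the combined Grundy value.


Subtraction set: {1, 2, 3, 4}
For this subtraction set, G(n) = n mod 5 (period = max + 1 = 5).
Pile 1 (size 55): G(55) = 55 mod 5 = 0
Pile 2 (size 35): G(35) = 35 mod 5 = 0
Total Grundy value = XOR of all: 0 XOR 0 = 0

0


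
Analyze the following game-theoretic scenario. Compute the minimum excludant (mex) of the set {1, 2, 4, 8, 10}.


Set = {1, 2, 4, 8, 10}
0 is NOT in the set. This is the mex.
mex = 0

0


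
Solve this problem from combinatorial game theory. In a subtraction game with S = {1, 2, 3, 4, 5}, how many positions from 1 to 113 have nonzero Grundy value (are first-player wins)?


Subtraction set S = {1, 2, 3, 4, 5}, so G(n) = n mod 6.
G(n) = 0 when n is a multiple of 6.
Multiples of 6 in [1, 113]: 18
N-positions (nonzero Grundy) = 113 - 18 = 95

95


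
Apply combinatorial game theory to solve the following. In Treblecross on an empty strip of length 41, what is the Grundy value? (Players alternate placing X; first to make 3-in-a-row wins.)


Treblecross: place X on empty cells; 3-in-a-row wins.
Playing within two cells of an existing X lets the opponent win at once, so sensible play treats the cells i-2..i+2 around each X as dead. The player left with no safe cell loses, so this is a normal-play take-away game on strips of safe cells.
Placing X at cell i (0-indexed) of a strip of k safe cells leaves independent strips of sizes max(0, i-2) and max(0, k-i-3). Hence G(k) = mex{ G(max(0,i-2)) XOR G(max(0,k-i-3)) : 0 <= i < k }, with G(0) = 0.
G(1): splits (0,0):0^0=0 -> mex({0}) = 1
G(2): splits (0,0):0^0=0 -> mex({0}) = 1
G(3): splits (0,0):0^0=0 -> mex({0}) = 1
G(4): splits (0,1):0^1=1 (0,0):0^0=0 -> mex({0, 1}) = 2
G(5): splits (0,2):0^1=1 (0,1):0^1=1 (0,0):0^0=0 -> mex({0, 1}) = 2
G(6) = mex({1}) = 0
G(7) = mex({0, 1, 2}) = 3
G(8) = mex({0, 1, 2}) = 3
G(9) = mex({0, 2}) = 1
G(10) = mex({0, 2, 3}) = 1
G(11) = mex({0, 3}) = 1
G(12) = mex({1, 3}) = 0
G(13) = mex({0, 1, 2, 3}) = 4
G(14) = mex({0, 1, 2}) = 3
G(15) = mex({0, 1, 2}) = 3
G(16) = mex({0, 1, 2, 4}) = 3
G(17) = mex({0, 1, 3, 4}) = 2
G(18) = mex({0, 1, 3, 4}) = 2
G(19) = mex({0, 1, 3, 5}) = 2
G(20) = mex({0, 1, 2, 3, 5}) = 4
G(21) = mex({0, 1, 2, 3, 5}) = 4
G(22) = mex({1, 2, 6}) = 0
G(23) = mex({0, 1, 2, 3, 4, 6}) = 5
G(24) = mex({0, 1, 2, 3, 4}) = 5
G(25) = mex({0, 1, 3, 4, 7}) = 2
G(26) = mex({0, 1, 3, 4, 5, 7}) = 2
G(27) = mex({0, 1, 3, 5}) = 2
G(28) = mex({0, 1, 2, 5}) = 3
G(29) = mex({0, 1, 2, 4, 5, 6}) = 3
G(30) = mex({1, 2, 4, 6}) = 0
G(31) = mex({0, 1, 2, 3, 4, 6}) = 5
G(32) = mex({1, 2, 3, 4, 7}) = 0
G(33) = mex({0, 3, 7}) = 1
G(34) = mex({0, 2, 3, 5, 7}) = 1
G(35) = mex({0, 2, 3, 5, 6}) = 1
G(36) = mex({0, 1, 2, 5, 6}) = 3
G(37) = mex({0, 1, 2, 4, 5, 6}) = 3
G(38) = mex({0, 1, 2, 4}) = 3
G(39) = mex({0, 1, 2, 3, 4, 7}) = 5
G(40) = mex({0, 1, 2, 3, 4, 5, 7}) = 6
G(41) = mex({0, 1, 2, 3, 5, 7}) = 4
Therefore G(41) = 4.

4


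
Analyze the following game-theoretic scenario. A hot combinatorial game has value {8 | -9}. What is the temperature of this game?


The game is {8 | -9}, a switch {a | b} with numbers a > b.
Cooling {a | b} by t gives {a - t | b + t}, which stops being hot when a - t = b + t, i.e. at t = (a - b)/2. So the temperature of a switch is (a - b)/2.
Temperature = (Left option - Right option) / 2
= (8 - (-9)) / 2
= 17 / 2
= 17/2

17/2


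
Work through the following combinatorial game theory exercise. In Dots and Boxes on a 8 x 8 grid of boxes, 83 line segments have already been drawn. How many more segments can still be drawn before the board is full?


Grid: 8 x 8 boxes, i.e. 9 rows and 9 columns of dots.
Horizontal edges: (rows + 1) * cols = 9 * 8 = 72
Vertical edges: rows * (cols + 1) = 8 * 9 = 72
Total edges: 72 + 72 = 144
Edges drawn: 83
Remaining: 144 - 83 = 61

61


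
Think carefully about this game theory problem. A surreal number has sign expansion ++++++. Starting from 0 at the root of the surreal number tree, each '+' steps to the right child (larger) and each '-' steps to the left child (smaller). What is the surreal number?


Sign expansion: ++++++
Rule: track bounds (lo, hi), initially (-inf, +inf). On '+', the current value becomes lo and we move to the simplest number in (value, hi): value + 1 if hi = +inf, otherwise the midpoint (value + hi)/2. On '-', the current value becomes hi and we move to value - 1 if lo = -inf, otherwise the midpoint (lo + value)/2.
Start at 0.
Step 1: sign = +, move right. Bounds: (0, +inf). Value = 1
Step 2: sign = +, move right. Bounds: (1, +inf). Value = 2
Step 3: sign = +, move right. Bounds: (2, +inf). Value = 3
Step 4: sign = +, move right. Bounds: (3, +inf). Value = 4
Step 5: sign = +, move right. Bounds: (4, +inf). Value = 5
Step 6: sign = +, move right. Bounds: (5, +inf). Value = 6
The surreal number with sign expansion ++++++ is 6.

6


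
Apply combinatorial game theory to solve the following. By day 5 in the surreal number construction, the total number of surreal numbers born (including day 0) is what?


Day 0: {|} = 0 is born. Count = 1.
Day n: the number of surreal numbers born by day n is 2^(n+1) - 1.
By day 0: 2^1 - 1 = 1
By day 1: 2^2 - 1 = 3
By day 2: 2^3 - 1 = 7
By day 3: 2^4 - 1 = 15
By day 4: 2^5 - 1 = 31
By day 5: 2^6 - 1 = 63
By day 5: 63 surreal numbers.

63


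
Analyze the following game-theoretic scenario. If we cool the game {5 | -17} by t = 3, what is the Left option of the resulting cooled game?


Original game: {5 | -17} (a switch {a | b} with a > b).
Cooling by t (for t below the temperature (a - b)/2 = 11) taxes each move by t: {a | b} cooled by t is {a - t | b + t}.
Cooling amount: t = 3
Cooled Left option: 5 - 3 = 2
Cooled Right option: -17 + 3 = -14
Cooled game: {2 | -14}
Left option = 2

2


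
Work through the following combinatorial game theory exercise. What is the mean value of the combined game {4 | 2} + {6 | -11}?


G1 = {4 | 2}, G2 = {6 | -11}
Each is a switch {a | b} with numbers a > b; its mean value is (a + b)/2, and mean value is additive over game sums: m(G1 + G2) = m(G1) + m(G2).
Mean of G1 = (4 + (2))/2 = 6/2 = 3
Mean of G2 = (6 + (-11))/2 = -5/2 = -5/2
Mean of G1 + G2 = 3 + -5/2 = 1/2

1/2


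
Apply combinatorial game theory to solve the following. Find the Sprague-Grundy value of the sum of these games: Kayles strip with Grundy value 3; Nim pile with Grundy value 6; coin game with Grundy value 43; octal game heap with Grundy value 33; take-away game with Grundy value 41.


By the Sprague-Grundy theorem, the Grundy value of a sum of games is the XOR of individual Grundy values.
Kayles strip: Grundy value = 3. Running XOR: 0 XOR 3 = 3
Nim pile: Grundy value = 6. Running XOR: 3 XOR 6 = 5
coin game: Grundy value = 43. Running XOR: 5 XOR 43 = 46
octal game heap: Grundy value = 33. Running XOR: 46 XOR 33 = 15
take-away game: Grundy value = 41. Running XOR: 15 XOR 41 = 38
The combined Grundy value is 38.

38


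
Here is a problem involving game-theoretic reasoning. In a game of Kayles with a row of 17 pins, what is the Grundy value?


Kayles: a move removes 1 or 2 adjacent pins from a contiguous row.
Removing pins from a row of k leaves two independent rows (a, b) with a + b = k - 1 (one pin) or a + b = k - 2 (two pins); an end removal gives a = 0.
By Sprague-Grundy, G(k) = mex{ G(a) XOR G(b) } over all these splits. G(0) = 0.
G(1): splits (0,0):0^0=0 -> mex({0}) = 1
G(2): splits (0,1):0^1=1 (0,0):0^0=0 -> mex({0, 1}) = 2
G(3): splits (0,2):0^2=2 (1,1):1^1=0 (0,1):0^1=1 -> mex({0, 1, 2}) = 3
G(4): splits (0,3):0^3=3 (1,2):1^2=3 (0,2):0^2=2 (1,1):1^1=0 -> mex({0, 2, 3}) = 1
G(5): splits (0,4):0^1=1 (1,3):1^3=2 (2,2):2^2=0 (0,3):0^3=3 (1,2):1^2=3 -> mex({0, 1, 2, 3}) = 4
G(6) = mex({0, 1, 2, 4}) = 3
G(7) = mex({0, 1, 3, 4, 5}) = 2
G(8) = mex({0, 2, 3, 5, 6}) = 1
G(9) = mex({0, 1, 2, 3, 6, 7}) = 4
G(10) = mex({0, 1, 3, 4, 5, 7}) = 2
G(11) = mex({0, 1, 2, 3, 4, 5}) = 6
G(12) = mex({0, 1, 2, 3, 5, 6, 7}) = 4
G(13) = mex({0, 2, 3, 4, 6, 7}) = 1
G(14) = mex({0, 1, 4, 5, 6, 7}) = 2
G(15) = mex({0, 1, 2, 3, 4, 5, 6}) = 7
G(16) = mex({0, 2, 3, 5, 6, 7}) = 1
G(17) = mex({0, 1, 2, 3, 5, 6, 7}) = 4
Therefore G(17) = 4.

4


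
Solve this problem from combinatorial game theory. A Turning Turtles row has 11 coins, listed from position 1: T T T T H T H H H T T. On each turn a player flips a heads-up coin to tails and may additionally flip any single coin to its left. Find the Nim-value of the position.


Coins: T T T T H T H H H T T
Key fact: a single head at position k behaves exactly like a Nim heap of size k (turning it to T and optionally flipping a coin at j < k corresponds to moving the heap from k to j, or to 0), and heads combine as a disjunctive sum (two heads at the same place would cancel, matching j XOR j = 0). So the Nim-value is the XOR of the 1-indexed positions of the heads.
Face-up positions (1-indexed): [5, 7, 8, 9]
XOR 0 with 5: 0 XOR 5 = 5
XOR 5 with 7: 5 XOR 7 = 2
XOR 2 with 8: 2 XOR 8 = 10
XOR 10 with 9: 10 XOR 9 = 3
Nim-value = 3

3


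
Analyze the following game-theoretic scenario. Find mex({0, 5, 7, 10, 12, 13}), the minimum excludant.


Set = {0, 5, 7, 10, 12, 13}
0 is in the set.
1 is NOT in the set. This is the mex.
mex = 1

1


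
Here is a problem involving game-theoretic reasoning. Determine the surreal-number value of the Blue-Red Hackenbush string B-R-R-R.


Edges (from ground): B-R-R-R
By Berlekamp's sign-expansion rule, a Blue-Red Hackenbush stalk has the value of the surreal number whose sign sequence is the edge sequence with B -> + and R -> -.
Sign sequence: +---
Trace the sign expansion in the surreal number tree, starting from 0:
Edge 1: B (sign +) -> bounds (0, +inf), value = 1
Edge 2: R (sign -) -> bounds (0, 1), value = 1/2
Edge 3: R (sign -) -> bounds (0, 1/2), value = 1/4
Edge 4: R (sign -) -> bounds (0, 1/4), value = 1/8
Game value = 1/8

1/8


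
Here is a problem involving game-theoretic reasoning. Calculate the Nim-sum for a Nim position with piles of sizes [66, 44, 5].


We need the XOR (exclusive or) of all pile sizes.
After XOR-ing pile 1 (size 66): 0 XOR 66 = 66
After XOR-ing pile 2 (size 44): 66 XOR 44 = 110
After XOR-ing pile 3 (size 5): 110 XOR 5 = 107
The Nim-value of this position is 107.

107


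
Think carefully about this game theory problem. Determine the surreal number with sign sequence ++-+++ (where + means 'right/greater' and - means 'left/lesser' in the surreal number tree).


Sign expansion: ++-+++
Rule: track bounds (lo, hi), initially (-inf, +inf). On '+', the current value becomes lo and we move to the simplest number in (value, hi): value + 1 if hi = +inf, otherwise the midpoint (value + hi)/2. On '-', the current value becomes hi and we move to value - 1 if lo = -inf, otherwise the midpoint (lo + value)/2.
Start at 0.
Step 1: sign = +, move right. Bounds: (0, +inf). Value = 1
Step 2: sign = +, move right. Bounds: (1, +inf). Value = 2
Step 3: sign = -, move left. Bounds: (1, 2). Value = 3/2
Step 4: sign = +, move right. Bounds: (3/2, 2). Value = 7/4
Step 5: sign = +, move right. Bounds: (7/4, 2). Value = 15/8
Step 6: sign = +, move right. Bounds: (15/8, 2). Value = 31/16
The surreal number with sign expansion ++-+++ is 31/16.

31/16


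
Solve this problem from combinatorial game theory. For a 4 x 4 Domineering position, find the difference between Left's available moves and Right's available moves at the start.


Board is 4 x 4 (rows x cols).
Left (vertical) placements: (rows-1) * cols = 3 * 4 = 12
Right (horizontal) placements: rows * (cols-1) = 4 * 3 = 12
Advantage = Left - Right = 12 - 12 = 0

0


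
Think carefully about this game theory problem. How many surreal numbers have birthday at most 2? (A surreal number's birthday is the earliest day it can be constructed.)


Day 0: {|} = 0 is born. Count = 1.
Day n: the number of surreal numbers born by day n is 2^(n+1) - 1.
By day 0: 2^1 - 1 = 1
By day 1: 2^2 - 1 = 3
By day 2: 2^3 - 1 = 7
By day 2: 7 surreal numbers.

7


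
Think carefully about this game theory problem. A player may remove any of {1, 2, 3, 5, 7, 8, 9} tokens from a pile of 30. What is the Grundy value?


The subtraction set is S = {1, 2, 3, 5, 7, 8, 9}.
G(k) = mex{ G(k - s) : s in S, s <= k }. We compute iteratively: G(0) = 0.
G(1) = mex({0}) = 1
G(2) = mex({0, 1}) = 2
G(3) = mex({0, 1, 2}) = 3
G(4) = mex({1, 2, 3}) = 0
G(5) = mex({0, 2, 3}) = 1
G(6) = mex({0, 1, 3}) = 2
G(7) = mex({0, 1, 2}) = 3
G(8) = mex({0, 1, 2, 3}) = 4
G(9) = mex({0, 1, 2, 3, 4}) = 5
G(10) = mex({1, 2, 3, 4, 5}) = 0
G(11) = mex({0, 2, 3, 4, 5}) = 1
G(12) = mex({0, 1, 3, 5}) = 2
G(13) = mex({0, 1, 2, 4}) = 3
G(14) = mex({1, 2, 3, 5}) = 0
G(15) = mex({0, 2, 3, 4}) = 1
G(16) = mex({0, 1, 3, 4, 5}) = 2
G(17) = mex({0, 1, 2, 4, 5}) = 3
G(18) = mex({0, 1, 2, 3, 5}) = 4
Observe that G(10)..G(18) = 0, 1, 2, 3, 0, 1, 2, 3, 4 repeats G(0)..G(8) = 0, 1, 2, 3, 0, 1, 2, 3, 4.
For k >= max(S) = 9, G(k) is determined by the previous 9 values G(k-9)..G(k-1); a window of 9 consecutive values has recurred shifted by 10, so by induction G(k + 10) = G(k) for all k >= 0: the sequence is periodic from the start with period 10.
One period: G(0..9) = 0, 1, 2, 3, 0, 1, 2, 3, 4, 5.
30 mod 10 = 0, so G(30) = G(0) = 0.

0


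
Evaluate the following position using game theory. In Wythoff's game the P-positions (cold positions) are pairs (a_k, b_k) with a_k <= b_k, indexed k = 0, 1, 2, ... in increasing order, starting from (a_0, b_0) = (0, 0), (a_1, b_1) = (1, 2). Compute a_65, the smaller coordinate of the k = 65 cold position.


By Wythoff's theorem, a_k = floor(k * phi) and b_k = floor(k * phi^2) = a_k + k, where phi = (1 + sqrt(5))/2 is the golden ratio.
phi = (1 + sqrt(5))/2 = 1.618034
k = 65
k * phi = 65 * 1.618034 = 105.172209
a_65 = floor(k * phi) = 105

105
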